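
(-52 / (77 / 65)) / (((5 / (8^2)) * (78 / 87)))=-48256 / 77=-626.70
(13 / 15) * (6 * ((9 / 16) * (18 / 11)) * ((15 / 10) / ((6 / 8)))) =1053 / 110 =9.57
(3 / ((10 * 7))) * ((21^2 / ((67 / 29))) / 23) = 5481 / 15410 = 0.36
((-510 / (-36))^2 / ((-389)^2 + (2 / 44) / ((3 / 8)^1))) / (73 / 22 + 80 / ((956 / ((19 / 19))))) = 12290575 / 31524871602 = 0.00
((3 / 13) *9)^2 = 729 / 169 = 4.31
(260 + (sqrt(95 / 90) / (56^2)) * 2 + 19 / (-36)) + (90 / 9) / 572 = sqrt(38) / 9408 + 1335853 / 5148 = 259.49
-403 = -403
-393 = -393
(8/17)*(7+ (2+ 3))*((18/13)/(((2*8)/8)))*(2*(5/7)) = 8640/1547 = 5.59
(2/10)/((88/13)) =0.03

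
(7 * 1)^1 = 7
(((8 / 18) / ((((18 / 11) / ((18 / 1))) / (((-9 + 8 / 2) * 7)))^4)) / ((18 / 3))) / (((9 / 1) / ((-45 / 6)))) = -109853253125 / 81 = -1356213001.54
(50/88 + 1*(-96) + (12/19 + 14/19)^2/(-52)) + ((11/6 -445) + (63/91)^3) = -56355684859/104691444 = -538.30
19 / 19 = 1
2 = 2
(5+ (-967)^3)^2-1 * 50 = 817633806251799314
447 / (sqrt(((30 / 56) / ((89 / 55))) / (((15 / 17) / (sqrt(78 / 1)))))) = 245.56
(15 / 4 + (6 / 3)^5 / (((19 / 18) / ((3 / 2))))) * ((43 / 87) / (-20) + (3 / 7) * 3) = 660437 / 10640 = 62.07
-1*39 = -39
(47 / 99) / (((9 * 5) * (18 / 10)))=47 / 8019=0.01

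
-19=-19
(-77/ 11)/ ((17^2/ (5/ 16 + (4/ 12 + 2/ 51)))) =-3913/ 235824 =-0.02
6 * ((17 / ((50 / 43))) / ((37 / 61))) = 133773 / 925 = 144.62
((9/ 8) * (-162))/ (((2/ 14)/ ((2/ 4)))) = -5103/ 8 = -637.88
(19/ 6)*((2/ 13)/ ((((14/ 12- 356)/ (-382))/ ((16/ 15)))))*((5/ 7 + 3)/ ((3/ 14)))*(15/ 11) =929024/ 70257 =13.22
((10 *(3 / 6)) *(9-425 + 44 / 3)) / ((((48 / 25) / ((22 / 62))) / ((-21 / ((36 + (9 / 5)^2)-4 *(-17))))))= 10346875 / 142476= 72.62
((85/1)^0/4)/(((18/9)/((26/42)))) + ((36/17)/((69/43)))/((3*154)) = 57977/722568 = 0.08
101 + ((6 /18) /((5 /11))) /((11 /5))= 304 /3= 101.33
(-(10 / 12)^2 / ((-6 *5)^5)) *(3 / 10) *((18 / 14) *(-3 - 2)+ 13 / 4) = -89 / 3265920000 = -0.00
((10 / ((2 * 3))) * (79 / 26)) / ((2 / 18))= 45.58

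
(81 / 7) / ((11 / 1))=81 / 77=1.05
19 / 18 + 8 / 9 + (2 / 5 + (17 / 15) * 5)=721 / 90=8.01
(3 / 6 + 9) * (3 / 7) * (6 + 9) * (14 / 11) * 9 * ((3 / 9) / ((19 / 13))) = 1755 / 11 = 159.55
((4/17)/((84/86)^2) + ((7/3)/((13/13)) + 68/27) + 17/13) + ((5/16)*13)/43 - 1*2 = 905349103/201159504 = 4.50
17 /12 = 1.42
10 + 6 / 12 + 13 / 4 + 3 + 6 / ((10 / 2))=359 / 20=17.95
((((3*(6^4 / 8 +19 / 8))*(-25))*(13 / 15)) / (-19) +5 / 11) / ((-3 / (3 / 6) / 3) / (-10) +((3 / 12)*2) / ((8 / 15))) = 9409850 / 19019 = 494.76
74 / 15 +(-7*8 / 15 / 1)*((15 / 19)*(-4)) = 4766 / 285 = 16.72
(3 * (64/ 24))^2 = 64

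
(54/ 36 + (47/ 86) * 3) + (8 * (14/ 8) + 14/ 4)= 1775/ 86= 20.64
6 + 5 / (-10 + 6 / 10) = 257 / 47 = 5.47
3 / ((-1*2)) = -3 / 2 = -1.50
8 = 8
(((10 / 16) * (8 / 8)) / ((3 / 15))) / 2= 25 / 16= 1.56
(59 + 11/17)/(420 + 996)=169/4012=0.04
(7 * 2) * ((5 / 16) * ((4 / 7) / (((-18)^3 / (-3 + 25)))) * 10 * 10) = -0.94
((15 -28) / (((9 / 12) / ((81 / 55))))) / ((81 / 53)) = -2756 / 165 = -16.70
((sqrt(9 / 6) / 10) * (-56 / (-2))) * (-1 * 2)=-14 * sqrt(6) / 5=-6.86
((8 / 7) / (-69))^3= -512 / 112678587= -0.00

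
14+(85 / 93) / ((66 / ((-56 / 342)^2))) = 1256402126 / 89740629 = 14.00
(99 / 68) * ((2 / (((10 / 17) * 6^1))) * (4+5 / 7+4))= 2013 / 280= 7.19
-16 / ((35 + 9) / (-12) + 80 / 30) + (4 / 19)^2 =5792 / 361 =16.04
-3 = -3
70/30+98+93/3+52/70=13868/105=132.08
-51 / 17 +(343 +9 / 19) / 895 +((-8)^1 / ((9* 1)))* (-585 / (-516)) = -7949731 / 2193645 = -3.62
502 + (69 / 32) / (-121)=1943675 / 3872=501.98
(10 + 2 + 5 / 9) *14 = 1582 / 9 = 175.78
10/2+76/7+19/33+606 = 143782/231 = 622.43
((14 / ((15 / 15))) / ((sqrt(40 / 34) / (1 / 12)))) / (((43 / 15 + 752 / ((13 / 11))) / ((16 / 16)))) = 91 * sqrt(85) / 498556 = 0.00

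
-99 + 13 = -86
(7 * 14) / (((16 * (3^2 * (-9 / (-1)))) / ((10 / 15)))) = 49 / 972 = 0.05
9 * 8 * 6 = 432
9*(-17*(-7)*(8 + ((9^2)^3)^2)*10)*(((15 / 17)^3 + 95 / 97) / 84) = 1682100894159598425 / 28033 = 60004312565890.14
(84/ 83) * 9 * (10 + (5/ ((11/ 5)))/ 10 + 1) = 93366/ 913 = 102.26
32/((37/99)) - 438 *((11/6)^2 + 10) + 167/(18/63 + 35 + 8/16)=-426379/74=-5761.88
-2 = -2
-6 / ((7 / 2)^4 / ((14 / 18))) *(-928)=29696 / 1029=28.86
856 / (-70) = -428 / 35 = -12.23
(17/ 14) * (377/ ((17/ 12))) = 2262/ 7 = 323.14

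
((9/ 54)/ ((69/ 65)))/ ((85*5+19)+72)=65/ 213624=0.00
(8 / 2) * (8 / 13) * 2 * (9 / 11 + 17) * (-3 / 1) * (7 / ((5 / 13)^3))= -44518656 / 1375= -32377.20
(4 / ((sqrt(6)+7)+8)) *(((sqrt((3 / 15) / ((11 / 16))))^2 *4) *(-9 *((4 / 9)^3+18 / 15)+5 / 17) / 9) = -19909888 / 49757895+19909888 *sqrt(6) / 746368425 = -0.33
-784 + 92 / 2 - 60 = -798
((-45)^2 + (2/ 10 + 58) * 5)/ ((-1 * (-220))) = 579/ 55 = 10.53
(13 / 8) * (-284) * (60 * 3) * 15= -1246050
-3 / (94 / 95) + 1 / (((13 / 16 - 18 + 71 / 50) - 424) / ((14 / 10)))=-50186135 / 16535258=-3.04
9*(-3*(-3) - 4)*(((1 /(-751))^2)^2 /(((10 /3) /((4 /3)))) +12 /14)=38.57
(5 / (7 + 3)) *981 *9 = 8829 / 2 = 4414.50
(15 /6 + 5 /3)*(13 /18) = 325 /108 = 3.01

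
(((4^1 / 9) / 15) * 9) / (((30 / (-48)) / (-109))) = 3488 / 75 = 46.51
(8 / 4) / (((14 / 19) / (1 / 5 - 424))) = -40261 / 35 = -1150.31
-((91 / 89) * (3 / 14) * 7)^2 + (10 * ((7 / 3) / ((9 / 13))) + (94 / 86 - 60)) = -1013633693 / 36785124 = -27.56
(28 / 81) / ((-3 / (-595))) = 16660 / 243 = 68.56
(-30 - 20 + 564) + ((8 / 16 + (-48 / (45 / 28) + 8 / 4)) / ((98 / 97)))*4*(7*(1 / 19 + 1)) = -113462 / 399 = -284.37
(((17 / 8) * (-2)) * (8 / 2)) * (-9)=153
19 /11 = 1.73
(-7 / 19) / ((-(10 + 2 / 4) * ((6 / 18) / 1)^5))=162 / 19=8.53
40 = 40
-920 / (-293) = 3.14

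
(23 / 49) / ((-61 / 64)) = -1472 / 2989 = -0.49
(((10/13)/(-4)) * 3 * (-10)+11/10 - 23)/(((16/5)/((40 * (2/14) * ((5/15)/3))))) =-1165/364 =-3.20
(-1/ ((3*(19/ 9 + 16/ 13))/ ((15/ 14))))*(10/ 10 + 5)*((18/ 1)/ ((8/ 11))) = -173745/ 10948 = -15.87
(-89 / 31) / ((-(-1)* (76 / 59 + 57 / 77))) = -404327 / 285665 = -1.42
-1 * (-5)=5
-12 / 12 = -1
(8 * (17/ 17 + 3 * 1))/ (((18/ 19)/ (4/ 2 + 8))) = 3040/ 9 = 337.78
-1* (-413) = 413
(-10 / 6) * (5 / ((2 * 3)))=-25 / 18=-1.39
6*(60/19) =360/19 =18.95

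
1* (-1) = -1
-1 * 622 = -622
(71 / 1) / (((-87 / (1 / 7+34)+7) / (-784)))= -12503.47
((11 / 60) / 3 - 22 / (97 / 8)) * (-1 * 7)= 214291 / 17460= 12.27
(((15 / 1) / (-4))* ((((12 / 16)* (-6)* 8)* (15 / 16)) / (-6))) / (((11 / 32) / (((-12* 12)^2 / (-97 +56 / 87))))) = 1217721600 / 92213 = 13205.53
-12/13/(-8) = 3/26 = 0.12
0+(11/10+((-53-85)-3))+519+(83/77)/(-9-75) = 12259679/32340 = 379.09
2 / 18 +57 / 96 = 203 / 288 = 0.70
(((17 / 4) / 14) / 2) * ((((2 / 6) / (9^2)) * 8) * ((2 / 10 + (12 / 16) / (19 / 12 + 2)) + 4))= 2686 / 121905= 0.02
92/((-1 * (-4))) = 23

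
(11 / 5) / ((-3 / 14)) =-154 / 15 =-10.27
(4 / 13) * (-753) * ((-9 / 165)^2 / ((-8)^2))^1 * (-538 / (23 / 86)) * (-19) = -1489401621 / 3617900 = -411.68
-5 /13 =-0.38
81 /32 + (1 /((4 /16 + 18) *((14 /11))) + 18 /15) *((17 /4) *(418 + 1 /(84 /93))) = 253728185 /114464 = 2216.66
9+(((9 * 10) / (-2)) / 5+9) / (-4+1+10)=9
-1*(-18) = 18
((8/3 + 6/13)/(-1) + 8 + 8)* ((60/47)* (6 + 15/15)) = 115.02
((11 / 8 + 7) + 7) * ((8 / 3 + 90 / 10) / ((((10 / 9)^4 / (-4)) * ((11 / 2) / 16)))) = -1369.46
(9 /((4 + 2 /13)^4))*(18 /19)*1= 28561 /997272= 0.03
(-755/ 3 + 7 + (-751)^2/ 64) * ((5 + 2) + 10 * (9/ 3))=60865999/ 192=317010.41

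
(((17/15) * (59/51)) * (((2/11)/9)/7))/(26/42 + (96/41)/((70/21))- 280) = -4838/356314167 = -0.00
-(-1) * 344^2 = 118336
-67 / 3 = -22.33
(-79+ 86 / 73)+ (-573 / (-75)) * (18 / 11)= -1311301 / 20075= -65.32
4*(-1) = -4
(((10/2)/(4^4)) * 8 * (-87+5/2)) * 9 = -7605/64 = -118.83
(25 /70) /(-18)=-5 /252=-0.02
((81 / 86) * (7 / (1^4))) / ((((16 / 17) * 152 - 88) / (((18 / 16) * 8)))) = 9639 / 8944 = 1.08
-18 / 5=-3.60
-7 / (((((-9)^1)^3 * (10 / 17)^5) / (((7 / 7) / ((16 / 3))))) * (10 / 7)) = 69572993 / 3888000000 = 0.02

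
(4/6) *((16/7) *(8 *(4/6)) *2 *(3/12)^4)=4/63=0.06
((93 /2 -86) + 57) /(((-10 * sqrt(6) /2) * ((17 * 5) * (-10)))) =0.00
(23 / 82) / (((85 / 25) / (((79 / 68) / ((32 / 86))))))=390655 / 1516672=0.26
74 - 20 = 54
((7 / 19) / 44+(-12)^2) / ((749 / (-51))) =-6139941 / 626164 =-9.81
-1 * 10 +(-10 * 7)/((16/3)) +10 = -13.12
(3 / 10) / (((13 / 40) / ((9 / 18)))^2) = 120 / 169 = 0.71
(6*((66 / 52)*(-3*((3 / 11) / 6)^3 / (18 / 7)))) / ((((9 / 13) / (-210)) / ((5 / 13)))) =1225 / 12584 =0.10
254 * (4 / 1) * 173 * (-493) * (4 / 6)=-173307248 / 3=-57769082.67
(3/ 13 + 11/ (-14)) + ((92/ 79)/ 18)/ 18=-642113/ 1164618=-0.55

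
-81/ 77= -1.05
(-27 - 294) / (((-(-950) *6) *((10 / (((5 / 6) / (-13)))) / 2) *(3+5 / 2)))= 107 / 815100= 0.00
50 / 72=25 / 36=0.69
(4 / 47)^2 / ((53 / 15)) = 0.00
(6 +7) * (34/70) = 221/35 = 6.31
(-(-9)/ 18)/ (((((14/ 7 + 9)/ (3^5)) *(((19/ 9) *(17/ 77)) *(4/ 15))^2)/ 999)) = 714287.49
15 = 15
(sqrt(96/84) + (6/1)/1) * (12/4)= 6 * sqrt(14)/7 + 18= 21.21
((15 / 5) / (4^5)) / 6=1 / 2048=0.00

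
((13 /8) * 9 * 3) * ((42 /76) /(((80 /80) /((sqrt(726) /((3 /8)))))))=27027 * sqrt(6) /38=1742.17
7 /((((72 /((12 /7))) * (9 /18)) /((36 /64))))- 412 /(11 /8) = -52703 /176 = -299.45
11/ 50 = 0.22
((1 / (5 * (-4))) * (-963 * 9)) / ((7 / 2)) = 123.81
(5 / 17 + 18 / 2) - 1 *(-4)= 226 / 17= 13.29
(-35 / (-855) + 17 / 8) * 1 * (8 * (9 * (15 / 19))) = 44445 / 361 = 123.12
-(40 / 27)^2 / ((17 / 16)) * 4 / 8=-12800 / 12393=-1.03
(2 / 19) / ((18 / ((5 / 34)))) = 5 / 5814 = 0.00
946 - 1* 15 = 931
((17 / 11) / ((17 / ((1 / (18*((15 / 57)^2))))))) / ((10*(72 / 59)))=21299 / 3564000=0.01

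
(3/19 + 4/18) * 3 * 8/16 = 65/114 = 0.57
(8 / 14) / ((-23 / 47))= -188 / 161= -1.17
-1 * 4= -4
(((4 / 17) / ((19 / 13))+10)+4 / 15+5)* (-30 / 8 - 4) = -2317157 / 19380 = -119.56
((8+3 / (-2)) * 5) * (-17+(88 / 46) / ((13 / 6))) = -24095 / 46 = -523.80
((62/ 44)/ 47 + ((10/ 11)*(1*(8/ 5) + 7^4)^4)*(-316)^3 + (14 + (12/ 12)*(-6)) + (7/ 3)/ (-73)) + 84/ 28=-27056344514283220547466624907/ 28305750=-955860364564910682369.01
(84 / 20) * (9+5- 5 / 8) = 2247 / 40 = 56.18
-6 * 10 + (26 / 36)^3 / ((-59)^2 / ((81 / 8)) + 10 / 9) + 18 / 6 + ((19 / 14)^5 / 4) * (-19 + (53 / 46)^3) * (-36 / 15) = -287585477266481141 / 32907243480894720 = -8.74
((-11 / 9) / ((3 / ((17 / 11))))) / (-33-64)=17 / 2619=0.01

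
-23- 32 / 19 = -469 / 19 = -24.68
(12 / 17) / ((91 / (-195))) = -180 / 119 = -1.51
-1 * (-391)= 391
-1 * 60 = -60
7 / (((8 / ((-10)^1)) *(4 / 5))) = -175 / 16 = -10.94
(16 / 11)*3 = 48 / 11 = 4.36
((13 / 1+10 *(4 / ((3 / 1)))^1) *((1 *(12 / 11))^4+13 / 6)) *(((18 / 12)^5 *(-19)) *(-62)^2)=-12258355246803 / 234256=-52328884.84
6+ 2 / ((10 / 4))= 34 / 5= 6.80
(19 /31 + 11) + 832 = 26152 /31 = 843.61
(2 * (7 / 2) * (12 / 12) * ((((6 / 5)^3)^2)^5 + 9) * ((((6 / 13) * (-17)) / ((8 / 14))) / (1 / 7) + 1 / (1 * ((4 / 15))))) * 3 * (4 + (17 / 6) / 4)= -871742367025104215759948888373 / 387430191040039062500000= -2250063.08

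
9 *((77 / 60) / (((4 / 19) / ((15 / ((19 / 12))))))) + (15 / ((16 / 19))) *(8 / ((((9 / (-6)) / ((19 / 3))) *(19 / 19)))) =-983 / 12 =-81.92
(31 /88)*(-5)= -155 /88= -1.76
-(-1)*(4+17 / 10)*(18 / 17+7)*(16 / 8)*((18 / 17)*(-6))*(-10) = 1686744 / 289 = 5836.48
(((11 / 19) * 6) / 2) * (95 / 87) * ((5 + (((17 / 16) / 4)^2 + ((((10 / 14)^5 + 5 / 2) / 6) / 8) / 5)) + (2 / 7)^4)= 19266157185 / 1996402688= 9.65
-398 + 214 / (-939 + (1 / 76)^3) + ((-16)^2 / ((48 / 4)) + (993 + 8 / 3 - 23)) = 245576343084 / 412198463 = 595.77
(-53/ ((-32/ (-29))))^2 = 2362369/ 1024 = 2307.00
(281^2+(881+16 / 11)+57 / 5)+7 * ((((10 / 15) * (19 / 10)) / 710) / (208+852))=9916295984063 / 124179000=79854.85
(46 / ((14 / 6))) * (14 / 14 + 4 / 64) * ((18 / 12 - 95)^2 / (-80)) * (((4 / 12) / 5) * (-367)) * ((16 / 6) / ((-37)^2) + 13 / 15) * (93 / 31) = 89505113379341 / 613312000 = 145937.33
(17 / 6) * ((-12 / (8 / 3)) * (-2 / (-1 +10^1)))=17 / 6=2.83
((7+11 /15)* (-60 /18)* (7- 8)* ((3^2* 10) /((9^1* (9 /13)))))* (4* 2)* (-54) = -482560 /3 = -160853.33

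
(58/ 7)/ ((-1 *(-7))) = 58/ 49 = 1.18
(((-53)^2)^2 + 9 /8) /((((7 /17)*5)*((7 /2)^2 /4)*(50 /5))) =1073105569 /8575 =125143.51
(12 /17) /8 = 3 /34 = 0.09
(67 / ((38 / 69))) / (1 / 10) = 23115 / 19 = 1216.58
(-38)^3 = -54872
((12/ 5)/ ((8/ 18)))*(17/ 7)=459/ 35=13.11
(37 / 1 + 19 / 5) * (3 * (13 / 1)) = 1591.20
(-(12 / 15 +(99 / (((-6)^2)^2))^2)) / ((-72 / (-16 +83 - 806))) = -61742711 / 7464960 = -8.27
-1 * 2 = -2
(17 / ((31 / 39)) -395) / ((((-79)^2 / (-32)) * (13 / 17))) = 6300608 / 2515123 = 2.51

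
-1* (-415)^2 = -172225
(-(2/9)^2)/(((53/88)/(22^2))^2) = -31891.82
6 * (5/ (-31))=-30/ 31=-0.97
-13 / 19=-0.68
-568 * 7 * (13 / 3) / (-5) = 51688 / 15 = 3445.87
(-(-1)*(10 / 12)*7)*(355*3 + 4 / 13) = 484715 / 78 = 6214.29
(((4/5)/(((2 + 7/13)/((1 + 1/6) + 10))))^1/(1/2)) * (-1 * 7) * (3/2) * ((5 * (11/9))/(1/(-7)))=85358/27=3161.41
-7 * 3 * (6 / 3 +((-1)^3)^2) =-63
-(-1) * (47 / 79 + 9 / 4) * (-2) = -899 / 158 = -5.69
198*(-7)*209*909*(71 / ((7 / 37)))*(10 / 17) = -58128151309.41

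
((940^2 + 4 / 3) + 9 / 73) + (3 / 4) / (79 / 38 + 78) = 1177694076317 / 1332834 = 883601.47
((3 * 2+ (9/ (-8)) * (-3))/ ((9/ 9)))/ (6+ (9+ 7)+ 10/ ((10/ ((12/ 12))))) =75/ 184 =0.41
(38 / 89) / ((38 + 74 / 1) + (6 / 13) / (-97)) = 0.00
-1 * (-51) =51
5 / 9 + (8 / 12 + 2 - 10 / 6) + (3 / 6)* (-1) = 19 / 18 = 1.06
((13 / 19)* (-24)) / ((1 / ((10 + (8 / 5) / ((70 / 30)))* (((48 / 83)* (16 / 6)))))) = -14936064 / 55195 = -270.61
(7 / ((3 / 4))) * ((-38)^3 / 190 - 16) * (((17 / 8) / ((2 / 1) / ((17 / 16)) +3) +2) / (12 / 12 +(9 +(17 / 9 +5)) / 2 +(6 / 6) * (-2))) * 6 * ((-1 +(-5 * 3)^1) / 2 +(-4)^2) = -2484022464 / 51875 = -47884.77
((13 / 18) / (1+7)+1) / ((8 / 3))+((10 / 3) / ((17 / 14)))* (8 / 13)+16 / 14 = 1925311 / 594048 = 3.24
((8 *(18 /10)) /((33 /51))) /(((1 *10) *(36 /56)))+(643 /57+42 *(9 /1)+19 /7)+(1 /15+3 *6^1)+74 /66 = 45496888 /109725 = 414.64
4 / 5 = 0.80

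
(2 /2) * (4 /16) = 0.25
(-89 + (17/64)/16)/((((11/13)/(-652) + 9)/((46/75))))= -1480288901/244073600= -6.06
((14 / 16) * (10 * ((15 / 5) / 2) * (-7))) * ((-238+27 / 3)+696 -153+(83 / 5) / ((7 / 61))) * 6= -1011339 / 4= -252834.75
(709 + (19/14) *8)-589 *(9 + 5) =-52683/7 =-7526.14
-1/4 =-0.25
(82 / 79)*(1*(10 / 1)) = 820 / 79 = 10.38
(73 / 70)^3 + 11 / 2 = 2275517 / 343000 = 6.63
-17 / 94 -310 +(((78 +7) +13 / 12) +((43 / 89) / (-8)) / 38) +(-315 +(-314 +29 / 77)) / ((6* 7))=-491575107857 / 2056228944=-239.07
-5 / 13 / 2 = -5 / 26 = -0.19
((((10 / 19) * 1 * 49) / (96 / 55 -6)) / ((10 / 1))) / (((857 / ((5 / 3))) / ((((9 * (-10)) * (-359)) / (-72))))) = 24187625 / 45722664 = 0.53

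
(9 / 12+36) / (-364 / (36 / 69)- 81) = -441 / 9344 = -0.05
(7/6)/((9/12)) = 1.56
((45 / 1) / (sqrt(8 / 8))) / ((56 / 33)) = 1485 / 56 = 26.52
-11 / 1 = -11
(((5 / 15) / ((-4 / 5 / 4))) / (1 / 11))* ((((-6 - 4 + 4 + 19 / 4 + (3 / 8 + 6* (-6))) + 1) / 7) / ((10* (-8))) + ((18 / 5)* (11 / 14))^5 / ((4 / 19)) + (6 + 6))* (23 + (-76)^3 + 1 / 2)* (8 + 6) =98257535973.92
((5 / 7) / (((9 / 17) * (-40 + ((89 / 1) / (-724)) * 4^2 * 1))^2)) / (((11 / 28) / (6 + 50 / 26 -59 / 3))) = -10840778705 / 250623757098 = -0.04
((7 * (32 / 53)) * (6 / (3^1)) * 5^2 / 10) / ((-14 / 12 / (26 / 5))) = -4992 / 53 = -94.19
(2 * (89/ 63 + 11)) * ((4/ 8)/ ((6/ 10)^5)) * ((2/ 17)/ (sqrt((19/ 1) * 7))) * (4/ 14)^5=9200000 * sqrt(133)/ 34220682279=0.00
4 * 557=2228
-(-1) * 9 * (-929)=-8361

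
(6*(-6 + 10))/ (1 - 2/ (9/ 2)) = 216/ 5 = 43.20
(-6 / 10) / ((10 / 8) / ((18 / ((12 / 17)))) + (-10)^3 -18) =306 / 519155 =0.00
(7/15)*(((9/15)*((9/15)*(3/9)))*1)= 7/125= 0.06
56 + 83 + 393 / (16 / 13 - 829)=496890 / 3587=138.53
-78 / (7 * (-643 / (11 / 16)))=429 / 36008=0.01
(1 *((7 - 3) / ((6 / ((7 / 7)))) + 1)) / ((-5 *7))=-0.05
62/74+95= 3546/37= 95.84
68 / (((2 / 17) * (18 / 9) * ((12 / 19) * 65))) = 5491 / 780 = 7.04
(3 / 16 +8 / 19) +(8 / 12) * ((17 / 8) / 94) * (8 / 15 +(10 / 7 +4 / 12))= 2894611 / 4500720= 0.64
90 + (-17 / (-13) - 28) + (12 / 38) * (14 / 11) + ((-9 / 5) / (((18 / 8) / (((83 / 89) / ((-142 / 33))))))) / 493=2696262895891 / 42320902195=63.71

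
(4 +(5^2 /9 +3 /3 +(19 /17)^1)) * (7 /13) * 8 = 76216 /1989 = 38.32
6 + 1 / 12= 73 / 12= 6.08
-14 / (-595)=2 / 85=0.02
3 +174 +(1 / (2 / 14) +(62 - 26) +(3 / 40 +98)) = 12723 / 40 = 318.08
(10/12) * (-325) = -1625/6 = -270.83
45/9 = 5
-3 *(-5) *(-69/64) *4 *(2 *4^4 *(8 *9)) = -2384640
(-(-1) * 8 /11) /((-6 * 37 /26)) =-104 /1221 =-0.09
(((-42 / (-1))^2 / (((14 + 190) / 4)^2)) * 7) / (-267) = -1372 / 77163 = -0.02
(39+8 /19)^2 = 561001 /361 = 1554.02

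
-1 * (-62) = 62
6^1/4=1.50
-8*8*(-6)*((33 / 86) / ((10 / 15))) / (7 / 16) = 152064 / 301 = 505.20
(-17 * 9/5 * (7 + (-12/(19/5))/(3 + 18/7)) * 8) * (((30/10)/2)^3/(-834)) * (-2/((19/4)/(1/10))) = -4376106/16308175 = -0.27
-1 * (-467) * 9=4203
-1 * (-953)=953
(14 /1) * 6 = 84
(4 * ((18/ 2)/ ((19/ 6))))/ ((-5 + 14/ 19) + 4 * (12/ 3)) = 216/ 223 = 0.97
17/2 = 8.50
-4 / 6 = -2 / 3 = -0.67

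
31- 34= -3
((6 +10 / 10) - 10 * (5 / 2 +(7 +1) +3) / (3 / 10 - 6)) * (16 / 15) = 32.73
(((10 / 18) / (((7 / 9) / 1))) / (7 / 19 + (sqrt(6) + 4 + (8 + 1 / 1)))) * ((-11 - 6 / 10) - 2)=-164084 / 218225 + 12274 * sqrt(6) / 218225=-0.61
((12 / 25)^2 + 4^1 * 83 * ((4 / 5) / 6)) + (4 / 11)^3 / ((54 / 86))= 1001151928 / 22460625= 44.57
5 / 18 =0.28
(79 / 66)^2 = 6241 / 4356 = 1.43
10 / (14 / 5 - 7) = -50 / 21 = -2.38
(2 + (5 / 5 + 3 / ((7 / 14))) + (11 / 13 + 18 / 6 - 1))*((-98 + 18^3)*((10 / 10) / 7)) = 126148 / 13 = 9703.69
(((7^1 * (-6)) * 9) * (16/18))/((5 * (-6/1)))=56/5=11.20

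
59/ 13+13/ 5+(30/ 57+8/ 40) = 9713/ 1235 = 7.86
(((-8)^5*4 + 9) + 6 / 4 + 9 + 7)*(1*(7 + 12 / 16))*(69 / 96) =-186870883 / 256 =-729964.39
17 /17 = 1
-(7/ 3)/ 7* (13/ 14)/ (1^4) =-13/ 42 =-0.31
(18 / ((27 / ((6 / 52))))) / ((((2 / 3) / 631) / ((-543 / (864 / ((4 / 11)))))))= -114211 / 6864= -16.64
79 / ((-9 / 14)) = -1106 / 9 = -122.89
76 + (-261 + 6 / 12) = -369 / 2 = -184.50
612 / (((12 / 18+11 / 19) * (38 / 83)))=76194 / 71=1073.15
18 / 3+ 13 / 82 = 505 / 82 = 6.16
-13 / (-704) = 13 / 704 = 0.02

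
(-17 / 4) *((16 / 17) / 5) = -4 / 5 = -0.80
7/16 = 0.44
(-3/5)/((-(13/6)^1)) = 18/65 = 0.28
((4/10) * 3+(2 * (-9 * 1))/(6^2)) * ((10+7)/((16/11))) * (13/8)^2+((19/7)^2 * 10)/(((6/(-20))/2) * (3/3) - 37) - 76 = -21018718733/372807680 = -56.38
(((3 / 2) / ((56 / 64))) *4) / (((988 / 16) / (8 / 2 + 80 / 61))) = 62208 / 105469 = 0.59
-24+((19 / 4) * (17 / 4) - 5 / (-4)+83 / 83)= -1.56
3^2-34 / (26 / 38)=-529 / 13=-40.69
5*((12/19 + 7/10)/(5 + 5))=253/380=0.67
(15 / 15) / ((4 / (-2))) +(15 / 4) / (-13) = -41 / 52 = -0.79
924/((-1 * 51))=-308/17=-18.12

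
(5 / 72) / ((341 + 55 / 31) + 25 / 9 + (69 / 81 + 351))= 465 / 4669816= 0.00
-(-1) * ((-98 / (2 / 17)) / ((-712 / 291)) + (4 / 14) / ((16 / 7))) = 60623 / 178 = 340.58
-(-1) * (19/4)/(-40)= -19/160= -0.12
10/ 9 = 1.11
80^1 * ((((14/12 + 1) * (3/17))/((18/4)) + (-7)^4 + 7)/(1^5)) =29474960/153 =192646.80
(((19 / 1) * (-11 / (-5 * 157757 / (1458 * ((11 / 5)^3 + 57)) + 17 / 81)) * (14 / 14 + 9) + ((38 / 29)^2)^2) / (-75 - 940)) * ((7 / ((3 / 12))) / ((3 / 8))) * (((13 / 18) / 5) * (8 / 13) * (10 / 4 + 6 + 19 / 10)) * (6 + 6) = -490544841509952126976 / 2215448433626356125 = -221.42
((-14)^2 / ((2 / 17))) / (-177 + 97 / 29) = -24157 / 2518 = -9.59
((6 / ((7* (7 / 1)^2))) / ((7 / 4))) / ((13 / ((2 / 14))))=24 / 218491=0.00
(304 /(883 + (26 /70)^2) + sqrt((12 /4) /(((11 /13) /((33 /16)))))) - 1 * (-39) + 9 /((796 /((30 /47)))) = 3 * sqrt(13) /4 + 199088536009 /5059243466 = 42.06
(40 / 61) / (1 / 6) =240 / 61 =3.93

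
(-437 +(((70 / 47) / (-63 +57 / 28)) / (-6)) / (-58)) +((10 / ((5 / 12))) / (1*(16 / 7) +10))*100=-72528400963 / 300136689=-241.65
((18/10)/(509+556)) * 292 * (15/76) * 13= 8541/6745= 1.27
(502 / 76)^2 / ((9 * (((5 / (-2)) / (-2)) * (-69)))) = -63001 / 1120905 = -0.06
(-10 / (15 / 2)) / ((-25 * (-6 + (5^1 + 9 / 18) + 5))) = 8 / 675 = 0.01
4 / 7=0.57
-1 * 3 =-3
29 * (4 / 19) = 116 / 19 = 6.11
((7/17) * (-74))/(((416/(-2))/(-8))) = -259/221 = -1.17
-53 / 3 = -17.67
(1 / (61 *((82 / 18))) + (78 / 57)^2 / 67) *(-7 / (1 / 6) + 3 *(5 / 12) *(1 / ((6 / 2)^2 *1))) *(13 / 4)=-37386661169 / 8710802928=-4.29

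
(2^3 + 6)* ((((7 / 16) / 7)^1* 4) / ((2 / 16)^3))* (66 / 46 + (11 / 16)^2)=78617 / 23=3418.13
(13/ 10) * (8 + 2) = 13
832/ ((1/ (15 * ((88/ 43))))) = 1098240/ 43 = 25540.47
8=8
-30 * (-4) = 120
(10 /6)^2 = 2.78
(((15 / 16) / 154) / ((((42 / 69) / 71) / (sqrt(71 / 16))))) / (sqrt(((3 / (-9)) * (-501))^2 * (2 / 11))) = 24495 * sqrt(1562) / 46086656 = 0.02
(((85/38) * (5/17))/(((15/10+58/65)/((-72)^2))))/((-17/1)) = -8424000/100453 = -83.86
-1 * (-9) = 9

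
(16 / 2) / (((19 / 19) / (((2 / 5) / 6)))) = 8 / 15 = 0.53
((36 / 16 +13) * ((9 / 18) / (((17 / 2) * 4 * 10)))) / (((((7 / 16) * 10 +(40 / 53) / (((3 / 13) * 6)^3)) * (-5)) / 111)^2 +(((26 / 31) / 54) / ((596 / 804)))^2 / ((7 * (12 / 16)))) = 335124785173189729256406 / 659488249028980703150755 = 0.51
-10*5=-50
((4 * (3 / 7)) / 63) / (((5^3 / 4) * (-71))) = -16 / 1304625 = -0.00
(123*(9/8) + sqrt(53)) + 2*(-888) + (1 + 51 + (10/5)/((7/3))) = -88747/56 + sqrt(53) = -1577.49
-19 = -19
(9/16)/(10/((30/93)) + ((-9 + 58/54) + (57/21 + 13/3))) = 1701/91088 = 0.02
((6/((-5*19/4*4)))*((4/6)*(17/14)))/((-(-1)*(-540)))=17/179550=0.00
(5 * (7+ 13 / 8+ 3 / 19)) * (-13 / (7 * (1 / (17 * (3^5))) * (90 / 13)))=-103557285 / 2128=-48664.14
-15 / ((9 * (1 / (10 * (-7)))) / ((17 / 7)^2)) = 14450 / 21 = 688.10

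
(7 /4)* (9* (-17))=-1071 /4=-267.75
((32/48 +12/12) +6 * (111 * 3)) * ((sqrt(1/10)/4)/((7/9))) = 2571 * sqrt(10)/40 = 203.26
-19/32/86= -19/2752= -0.01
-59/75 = -0.79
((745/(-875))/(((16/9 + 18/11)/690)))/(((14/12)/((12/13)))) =-73282968/538265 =-136.15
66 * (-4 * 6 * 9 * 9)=-128304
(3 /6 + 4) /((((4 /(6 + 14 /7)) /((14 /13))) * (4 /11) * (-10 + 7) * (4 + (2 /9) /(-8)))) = -378 /169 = -2.24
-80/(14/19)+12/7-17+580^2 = 2353933/7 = 336276.14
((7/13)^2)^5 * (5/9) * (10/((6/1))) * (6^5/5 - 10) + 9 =44411632388177/3722179279923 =11.93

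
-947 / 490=-1.93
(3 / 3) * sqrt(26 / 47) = sqrt(1222) / 47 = 0.74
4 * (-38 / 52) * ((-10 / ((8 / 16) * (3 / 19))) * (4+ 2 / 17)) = 1010800 / 663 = 1524.59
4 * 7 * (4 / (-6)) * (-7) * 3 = 392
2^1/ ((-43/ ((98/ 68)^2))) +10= 246139/ 24854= 9.90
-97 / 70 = -1.39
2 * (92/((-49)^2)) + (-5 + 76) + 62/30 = 2634256/36015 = 73.14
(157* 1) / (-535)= -157 / 535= -0.29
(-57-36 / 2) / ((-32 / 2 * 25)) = 3 / 16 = 0.19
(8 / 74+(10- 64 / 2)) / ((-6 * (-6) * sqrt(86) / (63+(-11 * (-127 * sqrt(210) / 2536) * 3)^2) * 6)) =-30702844935 * sqrt(86) / 40928767744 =-6.96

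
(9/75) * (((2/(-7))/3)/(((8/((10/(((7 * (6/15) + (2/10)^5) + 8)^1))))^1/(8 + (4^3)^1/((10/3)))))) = -8500/236257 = -0.04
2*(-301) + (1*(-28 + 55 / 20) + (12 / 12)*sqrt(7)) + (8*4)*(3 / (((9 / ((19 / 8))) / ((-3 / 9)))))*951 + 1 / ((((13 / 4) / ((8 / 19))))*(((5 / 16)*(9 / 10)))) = -8654.81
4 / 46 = 2 / 23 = 0.09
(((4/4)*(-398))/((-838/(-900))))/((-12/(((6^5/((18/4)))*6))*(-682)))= -77371200/142879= -541.52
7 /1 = 7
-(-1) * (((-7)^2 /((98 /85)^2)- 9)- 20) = 1541 /196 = 7.86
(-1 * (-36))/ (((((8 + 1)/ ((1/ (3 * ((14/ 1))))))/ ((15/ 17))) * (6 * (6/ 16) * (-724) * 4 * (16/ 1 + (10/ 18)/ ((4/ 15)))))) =-10/ 14021889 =-0.00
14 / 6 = 7 / 3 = 2.33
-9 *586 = -5274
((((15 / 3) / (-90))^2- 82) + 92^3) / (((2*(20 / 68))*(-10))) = -857712373 / 6480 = -132363.02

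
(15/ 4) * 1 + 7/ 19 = 313/ 76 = 4.12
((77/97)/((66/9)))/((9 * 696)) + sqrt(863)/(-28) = -1.05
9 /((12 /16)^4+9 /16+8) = 2304 /2273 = 1.01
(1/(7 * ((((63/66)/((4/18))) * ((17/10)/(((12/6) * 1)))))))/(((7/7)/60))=2.35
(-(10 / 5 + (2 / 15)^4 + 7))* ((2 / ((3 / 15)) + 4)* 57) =-7182.25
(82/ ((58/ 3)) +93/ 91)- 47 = -110143/ 2639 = -41.74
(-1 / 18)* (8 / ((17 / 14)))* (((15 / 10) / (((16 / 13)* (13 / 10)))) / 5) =-7 / 102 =-0.07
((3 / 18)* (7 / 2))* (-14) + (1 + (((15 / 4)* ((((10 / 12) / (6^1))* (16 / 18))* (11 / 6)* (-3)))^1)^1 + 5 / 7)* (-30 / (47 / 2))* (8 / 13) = -578399 / 76986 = -7.51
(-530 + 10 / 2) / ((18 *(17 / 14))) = -24.02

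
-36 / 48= -0.75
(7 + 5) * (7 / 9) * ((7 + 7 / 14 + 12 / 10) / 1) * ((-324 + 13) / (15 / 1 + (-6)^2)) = -126266 / 255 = -495.16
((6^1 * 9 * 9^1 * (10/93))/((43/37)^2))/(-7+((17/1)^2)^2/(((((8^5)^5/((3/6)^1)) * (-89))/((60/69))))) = -9528257272827146527500832604160/1723818976791320366616454314731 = -5.53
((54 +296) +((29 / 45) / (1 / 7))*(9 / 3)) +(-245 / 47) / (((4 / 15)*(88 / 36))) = 22057483 / 62040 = 355.54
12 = 12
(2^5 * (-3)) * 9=-864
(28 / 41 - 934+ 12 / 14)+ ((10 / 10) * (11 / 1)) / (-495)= -12043007 / 12915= -932.48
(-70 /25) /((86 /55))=-77 /43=-1.79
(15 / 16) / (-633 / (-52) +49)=195 / 12724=0.02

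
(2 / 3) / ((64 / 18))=3 / 16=0.19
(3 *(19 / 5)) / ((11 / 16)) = 912 / 55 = 16.58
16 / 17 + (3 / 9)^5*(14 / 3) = 11902 / 12393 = 0.96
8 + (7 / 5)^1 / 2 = 87 / 10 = 8.70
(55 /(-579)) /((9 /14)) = -0.15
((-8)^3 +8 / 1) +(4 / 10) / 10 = -12599 / 25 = -503.96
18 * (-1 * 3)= -54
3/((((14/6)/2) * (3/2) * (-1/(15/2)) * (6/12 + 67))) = -4/21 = -0.19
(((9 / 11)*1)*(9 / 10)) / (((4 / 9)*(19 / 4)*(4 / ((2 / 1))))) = 729 / 4180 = 0.17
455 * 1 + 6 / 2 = 458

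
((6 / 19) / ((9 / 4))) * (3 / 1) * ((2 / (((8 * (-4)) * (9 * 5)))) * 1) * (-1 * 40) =0.02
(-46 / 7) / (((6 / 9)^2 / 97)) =-20079 / 14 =-1434.21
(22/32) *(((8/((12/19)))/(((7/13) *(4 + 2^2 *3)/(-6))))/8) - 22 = -81565/3584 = -22.76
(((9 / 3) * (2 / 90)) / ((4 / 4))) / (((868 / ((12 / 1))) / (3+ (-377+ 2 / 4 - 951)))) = -2649 / 2170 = -1.22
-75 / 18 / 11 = -25 / 66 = -0.38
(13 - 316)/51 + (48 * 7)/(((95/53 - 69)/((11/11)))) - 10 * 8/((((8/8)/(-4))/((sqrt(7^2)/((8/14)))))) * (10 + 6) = 1898642191/30277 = 62709.06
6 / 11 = 0.55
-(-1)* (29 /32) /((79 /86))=0.99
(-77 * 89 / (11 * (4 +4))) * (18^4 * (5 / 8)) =-20437515 / 4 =-5109378.75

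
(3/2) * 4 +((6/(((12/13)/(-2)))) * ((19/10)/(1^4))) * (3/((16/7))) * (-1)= 6147/160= 38.42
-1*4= -4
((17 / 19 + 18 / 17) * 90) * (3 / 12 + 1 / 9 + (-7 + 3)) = -413305 / 646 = -639.79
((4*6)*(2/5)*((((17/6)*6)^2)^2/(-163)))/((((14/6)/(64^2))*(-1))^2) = -605339938455552/39935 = -15158130423.33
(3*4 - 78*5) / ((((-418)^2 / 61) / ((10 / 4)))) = -57645 / 174724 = -0.33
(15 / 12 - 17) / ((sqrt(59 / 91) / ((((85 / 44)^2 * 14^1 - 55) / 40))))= 33579 * sqrt(5369) / 1827584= 1.35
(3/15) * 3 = 3/5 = 0.60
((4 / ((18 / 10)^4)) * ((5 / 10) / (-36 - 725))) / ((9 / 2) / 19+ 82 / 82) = -47500 / 234667287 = -0.00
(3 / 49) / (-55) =-3 / 2695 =-0.00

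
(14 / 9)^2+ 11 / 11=277 / 81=3.42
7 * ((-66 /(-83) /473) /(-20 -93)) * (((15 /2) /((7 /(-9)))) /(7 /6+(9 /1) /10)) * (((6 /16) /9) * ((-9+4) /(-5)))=2025 /100017656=0.00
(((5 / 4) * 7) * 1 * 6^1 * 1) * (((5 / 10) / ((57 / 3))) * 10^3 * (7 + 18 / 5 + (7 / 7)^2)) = 304500 / 19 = 16026.32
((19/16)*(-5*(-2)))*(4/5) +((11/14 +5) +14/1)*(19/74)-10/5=13033/1036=12.58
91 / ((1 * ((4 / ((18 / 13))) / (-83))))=-5229 / 2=-2614.50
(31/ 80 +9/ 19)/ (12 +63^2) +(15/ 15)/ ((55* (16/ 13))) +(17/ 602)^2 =47601144463/ 3015306377160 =0.02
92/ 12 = 23/ 3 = 7.67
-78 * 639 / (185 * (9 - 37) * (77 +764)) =24921 / 2178190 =0.01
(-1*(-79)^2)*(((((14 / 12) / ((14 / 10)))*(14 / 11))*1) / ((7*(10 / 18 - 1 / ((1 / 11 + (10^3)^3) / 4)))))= -343255000031205 / 201666665233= -1702.09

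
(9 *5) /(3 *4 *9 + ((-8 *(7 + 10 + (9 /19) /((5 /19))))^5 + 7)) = -46875 /80161889900219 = -0.00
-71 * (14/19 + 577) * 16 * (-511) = 6372104592/19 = 335373925.89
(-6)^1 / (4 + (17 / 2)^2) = -24 / 305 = -0.08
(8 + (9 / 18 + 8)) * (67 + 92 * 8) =13249.50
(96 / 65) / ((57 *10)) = 0.00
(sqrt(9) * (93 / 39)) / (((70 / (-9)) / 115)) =-19251 / 182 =-105.77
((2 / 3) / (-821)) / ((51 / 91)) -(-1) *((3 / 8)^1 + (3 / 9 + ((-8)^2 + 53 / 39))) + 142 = 2718120779 / 13063752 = 208.07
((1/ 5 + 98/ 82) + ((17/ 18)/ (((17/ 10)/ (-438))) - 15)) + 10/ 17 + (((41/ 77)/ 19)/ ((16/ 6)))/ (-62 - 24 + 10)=-2383995647021/ 9299764320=-256.35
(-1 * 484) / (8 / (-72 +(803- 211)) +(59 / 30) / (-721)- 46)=136095960 / 12931181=10.52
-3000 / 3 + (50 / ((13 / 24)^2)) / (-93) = -5248600 / 5239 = -1001.83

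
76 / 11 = 6.91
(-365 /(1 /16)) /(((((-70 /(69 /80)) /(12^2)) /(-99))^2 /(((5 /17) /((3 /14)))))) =-735775261848 /2975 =-247319415.75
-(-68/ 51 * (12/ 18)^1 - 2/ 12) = 19/ 18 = 1.06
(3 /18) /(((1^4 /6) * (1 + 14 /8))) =4 /11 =0.36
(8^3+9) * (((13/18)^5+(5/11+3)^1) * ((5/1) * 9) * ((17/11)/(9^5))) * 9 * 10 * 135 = 84017288324875/3086609328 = 27219.93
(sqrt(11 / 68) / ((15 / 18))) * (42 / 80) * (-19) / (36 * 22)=-133 * sqrt(187) / 299200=-0.01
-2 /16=-1 /8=-0.12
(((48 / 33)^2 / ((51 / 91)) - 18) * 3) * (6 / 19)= -526692 / 39083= -13.48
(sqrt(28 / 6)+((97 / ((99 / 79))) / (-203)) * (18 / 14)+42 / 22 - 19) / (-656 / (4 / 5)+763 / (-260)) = 71450860 / 3344455653 - 260 * sqrt(42) / 641889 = 0.02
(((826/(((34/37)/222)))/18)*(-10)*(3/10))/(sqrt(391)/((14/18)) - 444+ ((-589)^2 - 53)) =-9597487426072/99967986079001+ 35620011*sqrt(391)/99967986079001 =-0.10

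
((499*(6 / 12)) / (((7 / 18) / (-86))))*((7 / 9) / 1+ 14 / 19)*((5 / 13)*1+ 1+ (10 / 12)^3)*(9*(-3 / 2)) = 4376820317 / 1976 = 2214990.04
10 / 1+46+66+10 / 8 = 493 / 4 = 123.25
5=5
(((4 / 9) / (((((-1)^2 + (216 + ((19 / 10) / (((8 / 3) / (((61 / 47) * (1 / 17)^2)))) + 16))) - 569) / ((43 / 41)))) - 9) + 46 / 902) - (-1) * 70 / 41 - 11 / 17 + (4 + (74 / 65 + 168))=270607132004134141 / 1637578616029785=165.25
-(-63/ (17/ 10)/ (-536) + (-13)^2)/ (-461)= 770279/ 2100316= 0.37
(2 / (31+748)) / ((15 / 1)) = 2 / 11685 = 0.00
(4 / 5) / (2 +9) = 4 / 55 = 0.07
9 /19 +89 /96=2555 /1824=1.40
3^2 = 9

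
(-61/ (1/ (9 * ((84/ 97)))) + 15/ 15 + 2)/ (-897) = 1175/ 2231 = 0.53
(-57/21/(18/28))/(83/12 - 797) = 8/1497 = 0.01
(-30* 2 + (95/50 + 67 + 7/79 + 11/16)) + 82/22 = 931803/69520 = 13.40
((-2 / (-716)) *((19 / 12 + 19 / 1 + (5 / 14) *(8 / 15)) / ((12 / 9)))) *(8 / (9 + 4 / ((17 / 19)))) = 0.03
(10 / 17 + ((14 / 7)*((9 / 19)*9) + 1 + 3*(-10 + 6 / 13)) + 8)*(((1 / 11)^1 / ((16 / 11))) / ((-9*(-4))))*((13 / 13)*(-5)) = 220465 / 2418624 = 0.09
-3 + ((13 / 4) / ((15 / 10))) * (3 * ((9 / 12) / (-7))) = -207 / 56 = -3.70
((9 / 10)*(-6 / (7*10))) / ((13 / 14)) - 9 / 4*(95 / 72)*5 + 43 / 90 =-1352431 / 93600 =-14.45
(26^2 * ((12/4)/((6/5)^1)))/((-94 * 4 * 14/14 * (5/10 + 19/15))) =-12675/4982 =-2.54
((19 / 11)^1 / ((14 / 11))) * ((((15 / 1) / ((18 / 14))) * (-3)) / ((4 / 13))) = -1235 / 8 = -154.38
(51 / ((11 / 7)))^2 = 127449 / 121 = 1053.30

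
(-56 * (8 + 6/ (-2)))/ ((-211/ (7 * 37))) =72520/ 211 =343.70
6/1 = 6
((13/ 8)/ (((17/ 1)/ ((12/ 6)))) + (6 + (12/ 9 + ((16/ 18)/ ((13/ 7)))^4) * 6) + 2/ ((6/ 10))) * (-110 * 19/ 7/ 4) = -79182216134395/ 59464687464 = -1331.58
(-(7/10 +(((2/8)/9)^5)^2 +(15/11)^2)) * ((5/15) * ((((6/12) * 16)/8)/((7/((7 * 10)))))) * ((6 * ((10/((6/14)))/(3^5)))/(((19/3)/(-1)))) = 198154647055313162935/255317313206282747904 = 0.78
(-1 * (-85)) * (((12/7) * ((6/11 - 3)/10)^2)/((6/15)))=37179/1694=21.95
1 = 1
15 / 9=5 / 3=1.67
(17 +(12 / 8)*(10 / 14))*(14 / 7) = 253 / 7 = 36.14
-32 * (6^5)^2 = -1934917632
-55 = -55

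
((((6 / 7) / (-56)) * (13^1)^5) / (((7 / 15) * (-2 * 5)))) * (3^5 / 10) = 812017791 / 27440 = 29592.49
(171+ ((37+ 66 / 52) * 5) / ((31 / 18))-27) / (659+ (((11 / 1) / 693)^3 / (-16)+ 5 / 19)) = 7814800906416 / 20195708071799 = 0.39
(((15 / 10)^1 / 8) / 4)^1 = 3 / 64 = 0.05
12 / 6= 2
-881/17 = -51.82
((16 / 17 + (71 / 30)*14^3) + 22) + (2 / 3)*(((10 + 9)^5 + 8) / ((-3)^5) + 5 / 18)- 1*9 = -1961542 / 6885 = -284.90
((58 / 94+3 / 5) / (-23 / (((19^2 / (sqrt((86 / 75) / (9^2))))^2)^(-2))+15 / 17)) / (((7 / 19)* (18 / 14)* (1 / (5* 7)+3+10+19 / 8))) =-2013723712 / 23532298797178767838617135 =-0.00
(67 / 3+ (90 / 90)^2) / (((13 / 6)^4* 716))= 0.00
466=466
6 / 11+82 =908 / 11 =82.55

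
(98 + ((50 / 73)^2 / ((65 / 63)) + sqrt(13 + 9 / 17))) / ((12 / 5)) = 5 * sqrt(3910) / 204 + 17051615 / 415662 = 42.56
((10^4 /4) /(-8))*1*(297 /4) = -185625 /8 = -23203.12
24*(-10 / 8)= -30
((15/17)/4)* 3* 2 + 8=317/34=9.32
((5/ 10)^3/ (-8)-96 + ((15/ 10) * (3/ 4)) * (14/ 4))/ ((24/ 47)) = -276971/ 1536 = -180.32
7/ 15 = 0.47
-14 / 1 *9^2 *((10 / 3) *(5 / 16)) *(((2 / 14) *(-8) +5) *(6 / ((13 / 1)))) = -54675 / 26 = -2102.88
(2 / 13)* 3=6 / 13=0.46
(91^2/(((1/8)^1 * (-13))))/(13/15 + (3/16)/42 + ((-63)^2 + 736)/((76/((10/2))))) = -325328640/19816613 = -16.42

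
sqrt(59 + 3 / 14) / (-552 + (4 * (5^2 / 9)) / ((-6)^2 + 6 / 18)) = -327 * sqrt(11606) / 2525656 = -0.01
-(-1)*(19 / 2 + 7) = 33 / 2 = 16.50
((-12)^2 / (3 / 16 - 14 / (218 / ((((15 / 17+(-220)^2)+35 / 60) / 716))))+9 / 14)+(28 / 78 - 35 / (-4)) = -899650397329 / 36108132060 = -24.92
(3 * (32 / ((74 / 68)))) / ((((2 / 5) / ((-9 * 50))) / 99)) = -363528000 / 37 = -9825081.08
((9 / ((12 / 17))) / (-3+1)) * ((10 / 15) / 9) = -17 / 36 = -0.47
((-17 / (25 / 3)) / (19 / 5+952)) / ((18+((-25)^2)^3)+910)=-17 / 1944587469645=-0.00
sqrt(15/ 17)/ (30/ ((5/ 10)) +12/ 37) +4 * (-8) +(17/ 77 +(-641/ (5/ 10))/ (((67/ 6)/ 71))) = -42216113/ 5159 +37 * sqrt(255)/ 37944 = -8182.99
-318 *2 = -636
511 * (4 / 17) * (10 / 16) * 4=5110 / 17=300.59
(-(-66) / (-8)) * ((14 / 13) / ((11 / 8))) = -84 / 13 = -6.46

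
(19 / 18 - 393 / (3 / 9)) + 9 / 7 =-148259 / 126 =-1176.66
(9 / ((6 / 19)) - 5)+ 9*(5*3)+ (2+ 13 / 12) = 1939 / 12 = 161.58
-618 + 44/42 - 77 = -14573/21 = -693.95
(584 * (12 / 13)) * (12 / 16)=404.31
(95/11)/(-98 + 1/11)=-95/1077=-0.09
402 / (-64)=-201 / 32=-6.28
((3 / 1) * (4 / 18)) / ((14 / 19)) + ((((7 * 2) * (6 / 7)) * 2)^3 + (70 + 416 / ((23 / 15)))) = 6842279 / 483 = 14166.21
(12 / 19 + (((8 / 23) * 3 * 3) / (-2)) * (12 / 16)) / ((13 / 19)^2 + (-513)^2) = -0.00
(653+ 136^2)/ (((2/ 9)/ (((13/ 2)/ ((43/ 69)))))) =154589877/ 172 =898778.35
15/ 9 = 5/ 3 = 1.67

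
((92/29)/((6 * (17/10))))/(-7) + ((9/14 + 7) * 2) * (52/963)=24256/31059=0.78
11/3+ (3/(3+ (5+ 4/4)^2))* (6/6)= 146/39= 3.74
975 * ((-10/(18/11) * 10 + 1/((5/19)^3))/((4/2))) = -91247/30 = -3041.57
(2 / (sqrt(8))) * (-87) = -87 * sqrt(2) / 2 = -61.52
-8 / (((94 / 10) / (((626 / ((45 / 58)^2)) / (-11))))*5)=16846912 / 1046925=16.09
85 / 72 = 1.18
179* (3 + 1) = 716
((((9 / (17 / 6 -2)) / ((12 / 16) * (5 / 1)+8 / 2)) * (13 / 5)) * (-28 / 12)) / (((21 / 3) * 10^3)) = -117 / 96875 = -0.00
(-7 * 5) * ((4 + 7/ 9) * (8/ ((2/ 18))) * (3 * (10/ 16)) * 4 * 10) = -903000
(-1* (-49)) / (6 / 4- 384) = -98 / 765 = -0.13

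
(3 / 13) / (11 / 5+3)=15 / 338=0.04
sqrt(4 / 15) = 2 * sqrt(15) / 15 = 0.52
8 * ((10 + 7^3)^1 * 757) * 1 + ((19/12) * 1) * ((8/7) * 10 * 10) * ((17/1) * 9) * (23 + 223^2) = 9656901976/7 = 1379557425.14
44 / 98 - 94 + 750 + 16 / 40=160928 / 245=656.85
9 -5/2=13/2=6.50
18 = 18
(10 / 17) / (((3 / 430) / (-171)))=-245100 / 17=-14417.65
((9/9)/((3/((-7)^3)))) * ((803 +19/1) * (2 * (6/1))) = -1127784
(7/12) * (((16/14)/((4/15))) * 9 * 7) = 315/2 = 157.50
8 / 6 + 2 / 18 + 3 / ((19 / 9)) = 490 / 171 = 2.87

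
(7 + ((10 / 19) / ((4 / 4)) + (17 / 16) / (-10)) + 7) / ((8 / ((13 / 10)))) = 569881 / 243200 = 2.34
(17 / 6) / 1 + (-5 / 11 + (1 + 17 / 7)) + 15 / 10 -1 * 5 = 533 / 231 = 2.31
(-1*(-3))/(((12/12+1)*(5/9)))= 27/10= 2.70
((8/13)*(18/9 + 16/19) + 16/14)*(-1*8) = -40000/1729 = -23.13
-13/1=-13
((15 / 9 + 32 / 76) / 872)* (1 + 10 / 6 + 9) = 0.03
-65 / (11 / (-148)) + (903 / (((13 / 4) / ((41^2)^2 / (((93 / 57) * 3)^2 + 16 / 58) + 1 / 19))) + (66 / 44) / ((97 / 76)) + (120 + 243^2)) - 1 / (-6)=13021529733610179907 / 401188519446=32457383.75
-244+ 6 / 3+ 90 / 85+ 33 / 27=-36677 / 153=-239.72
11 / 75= 0.15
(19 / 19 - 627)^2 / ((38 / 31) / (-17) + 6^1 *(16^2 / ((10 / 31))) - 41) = 1032593260 / 12438591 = 83.02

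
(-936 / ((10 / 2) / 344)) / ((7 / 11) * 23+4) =-3541824 / 1025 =-3455.44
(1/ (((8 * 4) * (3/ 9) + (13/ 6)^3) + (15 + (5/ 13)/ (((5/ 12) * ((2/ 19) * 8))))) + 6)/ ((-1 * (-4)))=312537/ 207422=1.51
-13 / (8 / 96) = -156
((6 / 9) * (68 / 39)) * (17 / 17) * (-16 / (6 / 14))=-15232 / 351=-43.40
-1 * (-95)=95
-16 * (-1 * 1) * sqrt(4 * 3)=32 * sqrt(3)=55.43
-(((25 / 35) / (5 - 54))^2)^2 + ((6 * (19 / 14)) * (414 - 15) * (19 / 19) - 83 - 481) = 37163856134060 / 13841287201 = 2685.00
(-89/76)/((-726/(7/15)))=623/827640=0.00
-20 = -20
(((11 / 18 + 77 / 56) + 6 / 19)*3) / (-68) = -3149 / 31008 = -0.10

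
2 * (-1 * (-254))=508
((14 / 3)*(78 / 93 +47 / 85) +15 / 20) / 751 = 229067 / 23746620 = 0.01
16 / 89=0.18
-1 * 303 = -303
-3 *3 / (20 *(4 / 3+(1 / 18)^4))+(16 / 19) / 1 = 6709796 / 13297055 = 0.50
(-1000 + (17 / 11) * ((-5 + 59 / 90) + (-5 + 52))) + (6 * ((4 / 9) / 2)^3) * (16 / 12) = -6808787 / 7290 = -933.99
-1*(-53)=53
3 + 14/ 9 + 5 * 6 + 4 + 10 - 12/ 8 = 47.06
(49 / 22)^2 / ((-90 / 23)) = -55223 / 43560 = -1.27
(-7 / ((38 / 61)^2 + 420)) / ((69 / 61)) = -1588867 / 107934216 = -0.01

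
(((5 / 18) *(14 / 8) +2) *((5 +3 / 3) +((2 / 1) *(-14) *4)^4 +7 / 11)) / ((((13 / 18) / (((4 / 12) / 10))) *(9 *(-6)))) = -11475036113 / 34320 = -334354.20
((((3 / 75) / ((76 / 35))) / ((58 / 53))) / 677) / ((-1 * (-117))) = 371 / 1745766360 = 0.00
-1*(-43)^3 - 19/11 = 874558/11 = 79505.27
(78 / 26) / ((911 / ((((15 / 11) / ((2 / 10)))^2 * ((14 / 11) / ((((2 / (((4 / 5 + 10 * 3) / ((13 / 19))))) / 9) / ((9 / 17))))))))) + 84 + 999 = 26892042483 / 24361051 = 1103.90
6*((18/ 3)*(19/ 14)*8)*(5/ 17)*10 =136800/ 119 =1149.58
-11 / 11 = -1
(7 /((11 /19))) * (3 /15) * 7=931 /55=16.93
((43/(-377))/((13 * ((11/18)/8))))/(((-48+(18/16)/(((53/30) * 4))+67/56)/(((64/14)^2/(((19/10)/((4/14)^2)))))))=215073423360/97278813178547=0.00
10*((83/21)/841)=830/17661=0.05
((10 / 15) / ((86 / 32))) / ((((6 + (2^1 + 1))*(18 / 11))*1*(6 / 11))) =968 / 31347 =0.03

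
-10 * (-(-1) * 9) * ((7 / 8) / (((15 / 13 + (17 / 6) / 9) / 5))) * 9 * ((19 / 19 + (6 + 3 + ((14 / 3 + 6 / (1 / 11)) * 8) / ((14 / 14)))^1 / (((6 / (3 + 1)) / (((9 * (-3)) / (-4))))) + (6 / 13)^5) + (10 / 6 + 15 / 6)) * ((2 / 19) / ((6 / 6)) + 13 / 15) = -6795782678775825 / 1118962858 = -6073287.09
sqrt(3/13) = sqrt(39)/13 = 0.48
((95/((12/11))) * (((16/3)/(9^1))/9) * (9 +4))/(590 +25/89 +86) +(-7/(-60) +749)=657488266069/877555620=749.23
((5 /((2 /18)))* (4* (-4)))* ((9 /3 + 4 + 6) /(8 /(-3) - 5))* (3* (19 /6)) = 266760 /23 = 11598.26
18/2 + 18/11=117/11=10.64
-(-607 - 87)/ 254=347/ 127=2.73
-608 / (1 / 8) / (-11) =4864 / 11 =442.18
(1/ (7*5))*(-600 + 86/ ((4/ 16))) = -256/ 35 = -7.31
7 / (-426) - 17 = -7249 / 426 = -17.02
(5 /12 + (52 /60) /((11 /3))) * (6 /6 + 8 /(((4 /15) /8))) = 157.38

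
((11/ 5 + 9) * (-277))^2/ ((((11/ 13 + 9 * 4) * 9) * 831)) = 11292736/ 323325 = 34.93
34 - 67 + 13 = -20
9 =9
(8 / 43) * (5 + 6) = 88 / 43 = 2.05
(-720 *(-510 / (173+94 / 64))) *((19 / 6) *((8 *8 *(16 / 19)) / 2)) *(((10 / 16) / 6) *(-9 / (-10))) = 31334400 / 1861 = 16837.40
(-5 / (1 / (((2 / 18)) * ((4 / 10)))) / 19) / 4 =-1 / 342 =-0.00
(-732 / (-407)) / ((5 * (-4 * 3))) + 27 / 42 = 17461 / 28490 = 0.61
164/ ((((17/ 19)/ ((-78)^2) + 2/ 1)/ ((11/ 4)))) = 4739436/ 21019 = 225.48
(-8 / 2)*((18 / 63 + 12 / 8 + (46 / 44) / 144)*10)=-198805 / 2772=-71.72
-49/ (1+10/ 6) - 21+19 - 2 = -179/ 8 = -22.38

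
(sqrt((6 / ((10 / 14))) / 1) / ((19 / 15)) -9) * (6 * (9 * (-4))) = 1944 -648 * sqrt(210) / 19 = 1449.77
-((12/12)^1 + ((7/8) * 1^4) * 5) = -43/8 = -5.38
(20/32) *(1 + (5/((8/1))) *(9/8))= 545/512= 1.06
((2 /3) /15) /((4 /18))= 1 /5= 0.20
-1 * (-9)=9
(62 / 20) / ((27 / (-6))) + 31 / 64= -589 / 2880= -0.20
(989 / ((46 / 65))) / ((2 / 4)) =2795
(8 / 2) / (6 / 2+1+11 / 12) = 48 / 59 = 0.81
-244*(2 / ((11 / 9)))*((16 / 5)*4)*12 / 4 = -843264 / 55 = -15332.07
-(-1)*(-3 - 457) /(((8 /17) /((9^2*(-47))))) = 7442685 /2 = 3721342.50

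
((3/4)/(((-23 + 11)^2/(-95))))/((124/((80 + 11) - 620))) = 2.11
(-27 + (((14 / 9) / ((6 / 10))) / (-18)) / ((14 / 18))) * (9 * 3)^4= -14447322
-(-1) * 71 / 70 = 71 / 70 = 1.01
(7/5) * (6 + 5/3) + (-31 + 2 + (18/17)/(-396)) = -102491/5610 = -18.27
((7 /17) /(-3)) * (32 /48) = -14 /153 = -0.09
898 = 898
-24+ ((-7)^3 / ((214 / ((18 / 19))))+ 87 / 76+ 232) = 1688417 / 8132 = 207.63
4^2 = 16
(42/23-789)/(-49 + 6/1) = 18105/989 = 18.31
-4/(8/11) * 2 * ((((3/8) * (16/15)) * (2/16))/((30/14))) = -77/300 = -0.26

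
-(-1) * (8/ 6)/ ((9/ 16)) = 64/ 27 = 2.37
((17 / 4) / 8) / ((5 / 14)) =119 / 80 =1.49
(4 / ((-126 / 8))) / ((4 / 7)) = -4 / 9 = -0.44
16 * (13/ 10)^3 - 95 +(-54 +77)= -4606/ 125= -36.85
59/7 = 8.43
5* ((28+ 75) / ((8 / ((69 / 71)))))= 35535 / 568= 62.56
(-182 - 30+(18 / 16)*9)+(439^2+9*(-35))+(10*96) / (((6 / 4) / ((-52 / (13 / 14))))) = 1250913 / 8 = 156364.12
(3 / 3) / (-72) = -1 / 72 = -0.01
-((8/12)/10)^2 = -1/225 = -0.00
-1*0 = 0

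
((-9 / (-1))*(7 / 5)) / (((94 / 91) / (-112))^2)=1636060608 / 11045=148126.81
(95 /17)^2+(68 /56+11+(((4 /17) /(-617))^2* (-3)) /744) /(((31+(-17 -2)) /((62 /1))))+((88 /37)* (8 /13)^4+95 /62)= 29127242273583748493 /302750092156554588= 96.21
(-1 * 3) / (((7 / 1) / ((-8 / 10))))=12 / 35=0.34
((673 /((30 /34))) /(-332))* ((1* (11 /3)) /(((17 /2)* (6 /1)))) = -7403 /44820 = -0.17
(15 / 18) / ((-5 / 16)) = -8 / 3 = -2.67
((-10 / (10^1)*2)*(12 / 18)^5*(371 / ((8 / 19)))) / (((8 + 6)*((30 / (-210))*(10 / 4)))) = 46.41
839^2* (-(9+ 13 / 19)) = -129521464 / 19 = -6816919.16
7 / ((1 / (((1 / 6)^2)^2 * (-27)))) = -7 / 48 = -0.15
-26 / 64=-13 / 32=-0.41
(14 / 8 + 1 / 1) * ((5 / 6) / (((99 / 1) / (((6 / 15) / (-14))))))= -1 / 1512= -0.00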